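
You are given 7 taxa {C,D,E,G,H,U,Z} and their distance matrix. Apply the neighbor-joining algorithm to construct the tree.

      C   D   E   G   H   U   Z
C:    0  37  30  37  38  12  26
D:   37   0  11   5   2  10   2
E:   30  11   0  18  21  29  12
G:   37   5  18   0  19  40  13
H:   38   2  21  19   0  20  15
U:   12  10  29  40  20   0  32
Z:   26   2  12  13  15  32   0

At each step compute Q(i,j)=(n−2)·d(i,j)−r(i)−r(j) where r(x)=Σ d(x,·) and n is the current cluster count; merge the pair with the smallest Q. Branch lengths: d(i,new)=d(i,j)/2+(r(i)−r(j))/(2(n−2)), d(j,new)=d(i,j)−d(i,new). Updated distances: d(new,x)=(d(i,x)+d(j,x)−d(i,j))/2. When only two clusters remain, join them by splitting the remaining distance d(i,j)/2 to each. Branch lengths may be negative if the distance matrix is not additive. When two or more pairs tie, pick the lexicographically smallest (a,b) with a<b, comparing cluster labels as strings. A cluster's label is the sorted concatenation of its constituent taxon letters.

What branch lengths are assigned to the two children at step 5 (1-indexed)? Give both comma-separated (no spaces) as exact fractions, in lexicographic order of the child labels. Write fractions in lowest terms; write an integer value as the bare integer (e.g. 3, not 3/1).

1. join C+U (d=12, Q=-263) ⇒ CU; edges |C|=97/10, |U|=23/10
  updated: d(CU,D)=35/2, d(CU,E)=47/2, d(CU,G)=65/2, d(CU,H)=23, d(CU,Z)=23
2. join CU+E (d=47/2, Q=-111) ⇒ CEU; edges |CU|=16, |E|=15/2
  updated: d(CEU,D)=5/2, d(CEU,G)=27/2, d(CEU,H)=41/4, d(CEU,Z)=23/4
3. join D+H (d=2, Q=-207/4) ⇒ DH; edges |D|=-115/24, |H|=163/24
  updated: d(CEU,DH)=43/8, d(DH,G)=11, d(DH,Z)=15/2
4. join CEU+Z (d=23/4, Q=-315/8) ⇒ CEUZ; edges |CEU|=79/32, |Z|=105/32
  updated: d(CEUZ,DH)=57/16, d(CEUZ,G)=83/8
5. join CEUZ+DH (d=57/16, Q=-399/16) ⇒ CDEHUZ; edges |CEUZ|=47/32, |DH|=67/32
  updated: d(CDEHUZ,G)=285/32
6. join CDEHUZ+G (d=285/32) ⇒ CDEGHUZ; edges |CDEHUZ|=285/64, |G|=285/64
final tree: (((((C:97/10,U:23/10):16,E:15/2):79/32,Z:105/32):47/32,(D:-115/24,H:163/24):67/32):285/64,G:285/64)
total length: 1783/32

47/32,67/32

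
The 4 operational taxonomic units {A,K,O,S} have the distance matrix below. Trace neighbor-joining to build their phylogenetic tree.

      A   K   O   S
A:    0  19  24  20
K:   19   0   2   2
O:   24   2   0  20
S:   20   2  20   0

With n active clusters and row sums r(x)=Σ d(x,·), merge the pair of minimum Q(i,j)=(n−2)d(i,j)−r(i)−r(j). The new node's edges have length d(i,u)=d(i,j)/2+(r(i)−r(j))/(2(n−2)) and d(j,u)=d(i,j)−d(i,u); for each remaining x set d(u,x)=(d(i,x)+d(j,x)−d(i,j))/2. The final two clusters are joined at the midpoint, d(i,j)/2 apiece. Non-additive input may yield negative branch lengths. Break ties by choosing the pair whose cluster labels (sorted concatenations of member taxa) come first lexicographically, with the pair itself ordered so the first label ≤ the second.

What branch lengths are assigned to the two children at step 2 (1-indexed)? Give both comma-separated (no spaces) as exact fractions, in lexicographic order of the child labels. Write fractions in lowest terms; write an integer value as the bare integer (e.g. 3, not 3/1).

iteration 1: select A,S (d=20, Q=-65); attach at lengths (61/4, 19/4); label the merged cluster AS
  updated: d(AS,K)=1/2, d(AS,O)=12
iteration 2: select AS,K (d=1/2, Q=-29/2); attach at lengths (21/4, -19/4); label the merged cluster AKS
  updated: d(AKS,O)=27/4
iteration 3: select AKS,O (d=27/4); attach at lengths (27/8, 27/8); label the merged cluster AKOS
final tree: (((A:61/4,S:19/4):21/4,K:-19/4):27/8,O:27/8)
total length: 109/4

21/4,-19/4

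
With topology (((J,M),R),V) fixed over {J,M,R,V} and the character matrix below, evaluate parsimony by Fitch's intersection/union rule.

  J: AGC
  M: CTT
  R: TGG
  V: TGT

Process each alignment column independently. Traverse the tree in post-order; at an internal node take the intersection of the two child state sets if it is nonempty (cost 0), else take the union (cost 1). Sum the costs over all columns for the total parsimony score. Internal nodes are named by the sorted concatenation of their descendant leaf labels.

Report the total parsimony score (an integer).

JM@0: {A} ∪ {C} = {A,C} (union, +1)
JMR@0: {A,C} ∪ {T} = {A,C,T} (union, +1)
JMRV@0: {A,C,T} ∩ {T} = {T} (intersection, +0)
JM@1: {G} ∪ {T} = {G,T} (union, +1)
JMR@1: {G,T} ∩ {G} = {G} (intersection, +0)
JMRV@1: {G} ∩ {G} = {G} (intersection, +0)
JM@2: {C} ∪ {T} = {C,T} (union, +1)
JMR@2: {C,T} ∪ {G} = {C,G,T} (union, +1)
JMRV@2: {C,G,T} ∩ {T} = {T} (intersection, +0)
per-site changes: [2, 1, 2]; total = 5

5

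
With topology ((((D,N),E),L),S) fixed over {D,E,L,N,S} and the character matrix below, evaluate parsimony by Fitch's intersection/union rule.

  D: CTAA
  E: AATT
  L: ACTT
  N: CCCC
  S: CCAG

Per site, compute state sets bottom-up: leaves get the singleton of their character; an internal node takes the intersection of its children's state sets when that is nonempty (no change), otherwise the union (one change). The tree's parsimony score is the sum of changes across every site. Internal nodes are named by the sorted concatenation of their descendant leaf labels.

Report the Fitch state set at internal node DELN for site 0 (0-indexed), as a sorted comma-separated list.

DN@0: {C} ∩ {C} = {C} (intersection, +0)
DEN@0: {C} ∪ {A} = {A,C} (union, +1)
DELN@0: {A,C} ∩ {A} = {A} (intersection, +0)
DELNS@0: {A} ∪ {C} = {A,C} (union, +1)
DN@1: {T} ∪ {C} = {C,T} (union, +1)
DEN@1: {C,T} ∪ {A} = {A,C,T} (union, +1)
DELN@1: {A,C,T} ∩ {C} = {C} (intersection, +0)
DELNS@1: {C} ∩ {C} = {C} (intersection, +0)
DN@2: {A} ∪ {C} = {A,C} (union, +1)
DEN@2: {A,C} ∪ {T} = {A,C,T} (union, +1)
DELN@2: {A,C,T} ∩ {T} = {T} (intersection, +0)
DELNS@2: {T} ∪ {A} = {A,T} (union, +1)
DN@3: {A} ∪ {C} = {A,C} (union, +1)
DEN@3: {A,C} ∪ {T} = {A,C,T} (union, +1)
DELN@3: {A,C,T} ∩ {T} = {T} (intersection, +0)
DELNS@3: {T} ∪ {G} = {G,T} (union, +1)
per-site changes: [2, 2, 3, 3]; total = 10

A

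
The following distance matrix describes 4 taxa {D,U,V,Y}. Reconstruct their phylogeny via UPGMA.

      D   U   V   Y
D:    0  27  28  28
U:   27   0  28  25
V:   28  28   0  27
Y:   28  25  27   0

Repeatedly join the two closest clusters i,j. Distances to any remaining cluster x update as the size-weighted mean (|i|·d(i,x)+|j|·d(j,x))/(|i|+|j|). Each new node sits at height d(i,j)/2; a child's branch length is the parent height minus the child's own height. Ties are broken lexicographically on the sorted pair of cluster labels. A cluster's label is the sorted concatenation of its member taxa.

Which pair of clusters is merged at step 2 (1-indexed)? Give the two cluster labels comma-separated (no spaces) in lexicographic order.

D,UY

1. join U+Y (d=25) ⇒ UY; edges |U|=25/2, |Y|=25/2
  updated: d(D,UY)=55/2, d(UY,V)=55/2
2. join D+UY (d=55/2) ⇒ DUY; edges |D|=55/4, |UY|=5/4
  updated: d(DUY,V)=83/3
3. join DUY+V (d=83/3) ⇒ DUVY; edges |DUY|=1/12, |V|=83/6
final tree: ((D:55/4,(U:25/2,Y:25/2):5/4):1/12,V:83/6)
total length: 647/12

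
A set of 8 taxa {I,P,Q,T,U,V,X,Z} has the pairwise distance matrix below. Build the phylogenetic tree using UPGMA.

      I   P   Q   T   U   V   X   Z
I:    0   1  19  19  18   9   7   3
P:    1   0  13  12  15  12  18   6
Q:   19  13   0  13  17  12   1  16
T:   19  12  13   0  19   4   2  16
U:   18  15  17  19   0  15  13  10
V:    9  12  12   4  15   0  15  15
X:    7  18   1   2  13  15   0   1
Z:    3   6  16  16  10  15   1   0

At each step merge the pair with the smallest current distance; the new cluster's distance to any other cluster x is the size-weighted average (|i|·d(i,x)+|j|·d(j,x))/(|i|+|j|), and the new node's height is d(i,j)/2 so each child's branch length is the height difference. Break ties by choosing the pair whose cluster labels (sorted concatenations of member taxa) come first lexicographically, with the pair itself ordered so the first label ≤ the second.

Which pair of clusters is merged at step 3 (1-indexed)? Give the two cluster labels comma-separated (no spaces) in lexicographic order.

1. join I+P (d=1) ⇒ IP; edges |I|=1/2, |P|=1/2
  updated: d(IP,Q)=16, d(IP,T)=31/2, d(IP,U)=33/2, d(IP,V)=21/2, d(IP,X)=25/2, d(IP,Z)=9/2
2. join Q+X (d=1) ⇒ QX; edges |Q|=1/2, |X|=1/2
  updated: d(IP,QX)=57/4, d(QX,T)=15/2, d(QX,U)=15, d(QX,V)=27/2, d(QX,Z)=17/2
3. join T+V (d=4) ⇒ TV; edges |T|=2, |V|=2
  updated: d(IP,TV)=13, d(QX,TV)=21/2, d(TV,U)=17, d(TV,Z)=31/2
4. join IP+Z (d=9/2) ⇒ IPZ; edges |IP|=7/4, |Z|=9/4
  updated: d(IPZ,QX)=37/3, d(IPZ,TV)=83/6, d(IPZ,U)=43/3
5. join QX+TV (d=21/2) ⇒ QTVX; edges |QX|=19/4, |TV|=13/4
  updated: d(IPZ,QTVX)=157/12, d(QTVX,U)=16
6. join IPZ+QTVX (d=157/12) ⇒ IPQTVXZ; edges |IPZ|=103/24, |QTVX|=31/24
  updated: d(IPQTVXZ,U)=107/7
7. join IPQTVXZ+U (d=107/7) ⇒ IPQTUVXZ; edges |IPQTVXZ|=185/168, |U|=107/14
final tree: ((((I:1/2,P:1/2):7/4,Z:9/4):103/24,((Q:1/2,X:1/2):19/4,(T:2,V:2):13/4):31/24):185/168,U:107/14)
total length: 5431/168

T,V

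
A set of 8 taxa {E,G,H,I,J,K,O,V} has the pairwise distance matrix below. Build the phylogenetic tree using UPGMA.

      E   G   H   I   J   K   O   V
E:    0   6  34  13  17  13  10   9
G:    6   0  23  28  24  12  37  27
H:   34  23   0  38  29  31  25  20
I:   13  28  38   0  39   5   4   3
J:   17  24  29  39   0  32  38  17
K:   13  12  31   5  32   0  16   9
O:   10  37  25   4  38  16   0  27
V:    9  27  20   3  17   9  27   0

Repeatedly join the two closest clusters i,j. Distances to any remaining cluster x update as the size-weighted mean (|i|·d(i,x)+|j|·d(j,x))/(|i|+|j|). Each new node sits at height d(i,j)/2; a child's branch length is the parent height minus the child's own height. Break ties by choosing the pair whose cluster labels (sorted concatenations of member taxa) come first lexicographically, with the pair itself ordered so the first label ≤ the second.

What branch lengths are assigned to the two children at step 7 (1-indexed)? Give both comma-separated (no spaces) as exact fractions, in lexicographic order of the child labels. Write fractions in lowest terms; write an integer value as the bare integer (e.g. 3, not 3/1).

31/84,100/7

1. join I+V (d=3) ⇒ IV; edges |I|=3/2, |V|=3/2
  updated: d(E,IV)=11, d(G,IV)=55/2, d(H,IV)=29, d(IV,J)=28, d(IV,K)=7, d(IV,O)=31/2
2. join E+G (d=6) ⇒ EG; edges |E|=3, |G|=3
  updated: d(EG,H)=57/2, d(EG,IV)=77/4, d(EG,J)=41/2, d(EG,K)=25/2, d(EG,O)=47/2
3. join IV+K (d=7) ⇒ IKV; edges |IV|=2, |K|=7/2
  updated: d(EG,IKV)=17, d(H,IKV)=89/3, d(IKV,J)=88/3, d(IKV,O)=47/3
4. join IKV+O (d=47/3) ⇒ IKOV; edges |IKV|=13/3, |O|=47/6
  updated: d(EG,IKOV)=149/8, d(H,IKOV)=57/2, d(IKOV,J)=63/2
5. join EG+IKOV (d=149/8) ⇒ EGIKOV; edges |EG|=101/16, |IKOV|=71/48
  updated: d(EGIKOV,H)=57/2, d(EGIKOV,J)=167/6
6. join EGIKOV+J (d=167/6) ⇒ EGIJKOV; edges |EGIKOV|=221/48, |J|=167/12
  updated: d(EGIJKOV,H)=200/7
7. join EGIJKOV+H (d=200/7) ⇒ EGHIJKOV; edges |EGIJKOV|=31/84, |H|=100/7
final tree: ((((E:3,G:3):101/16,(((I:3/2,V:3/2):2,K:7/2):13/3,O:47/6):71/48):221/48,J:167/12):31/84,H:100/7)
total length: 7575/112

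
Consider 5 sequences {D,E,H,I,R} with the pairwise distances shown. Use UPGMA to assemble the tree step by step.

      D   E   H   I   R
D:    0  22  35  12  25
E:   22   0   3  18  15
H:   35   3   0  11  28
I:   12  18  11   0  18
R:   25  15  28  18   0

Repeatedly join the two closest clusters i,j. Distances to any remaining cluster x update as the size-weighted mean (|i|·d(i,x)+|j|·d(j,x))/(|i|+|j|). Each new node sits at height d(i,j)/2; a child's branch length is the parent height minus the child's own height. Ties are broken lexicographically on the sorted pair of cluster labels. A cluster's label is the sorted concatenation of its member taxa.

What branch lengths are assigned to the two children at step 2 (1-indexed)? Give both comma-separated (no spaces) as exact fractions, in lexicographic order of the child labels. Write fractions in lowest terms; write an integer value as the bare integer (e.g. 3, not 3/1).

6,6

1. join E+H (d=3) ⇒ EH; edges |E|=3/2, |H|=3/2
  updated: d(D,EH)=57/2, d(EH,I)=29/2, d(EH,R)=43/2
2. join D+I (d=12) ⇒ DI; edges |D|=6, |I|=6
  updated: d(DI,EH)=43/2, d(DI,R)=43/2
3. join DI+EH (d=43/2) ⇒ DEHI; edges |DI|=19/4, |EH|=37/4
  updated: d(DEHI,R)=43/2
4. join DEHI+R (d=43/2) ⇒ DEHIR; edges |DEHI|=0, |R|=43/4
final tree: (((D:6,I:6):19/4,(E:3/2,H:3/2):37/4):0,R:43/4)
total length: 159/4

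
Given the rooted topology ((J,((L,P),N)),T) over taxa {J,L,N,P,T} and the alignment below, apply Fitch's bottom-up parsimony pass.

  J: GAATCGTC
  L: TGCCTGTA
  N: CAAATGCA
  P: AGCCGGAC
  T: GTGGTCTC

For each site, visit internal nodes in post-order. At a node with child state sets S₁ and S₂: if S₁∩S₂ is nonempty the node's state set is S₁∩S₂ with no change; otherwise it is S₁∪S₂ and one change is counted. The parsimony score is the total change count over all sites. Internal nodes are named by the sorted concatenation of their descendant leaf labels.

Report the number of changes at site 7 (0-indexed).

2

LP@0: {T} ∪ {A} = {A,T} (union, +1)
LNP@0: {A,T} ∪ {C} = {A,C,T} (union, +1)
JLNP@0: {G} ∪ {A,C,T} = {A,C,G,T} (union, +1)
JLNPT@0: {A,C,G,T} ∩ {G} = {G} (intersection, +0)
LP@1: {G} ∩ {G} = {G} (intersection, +0)
LNP@1: {G} ∪ {A} = {A,G} (union, +1)
JLNP@1: {A} ∩ {A,G} = {A} (intersection, +0)
JLNPT@1: {A} ∪ {T} = {A,T} (union, +1)
LP@2: {C} ∩ {C} = {C} (intersection, +0)
LNP@2: {C} ∪ {A} = {A,C} (union, +1)
JLNP@2: {A} ∩ {A,C} = {A} (intersection, +0)
JLNPT@2: {A} ∪ {G} = {A,G} (union, +1)
LP@3: {C} ∩ {C} = {C} (intersection, +0)
LNP@3: {C} ∪ {A} = {A,C} (union, +1)
JLNP@3: {T} ∪ {A,C} = {A,C,T} (union, +1)
JLNPT@3: {A,C,T} ∪ {G} = {A,C,G,T} (union, +1)
LP@4: {T} ∪ {G} = {G,T} (union, +1)
LNP@4: {G,T} ∩ {T} = {T} (intersection, +0)
JLNP@4: {C} ∪ {T} = {C,T} (union, +1)
JLNPT@4: {C,T} ∩ {T} = {T} (intersection, +0)
LP@5: {G} ∩ {G} = {G} (intersection, +0)
LNP@5: {G} ∩ {G} = {G} (intersection, +0)
JLNP@5: {G} ∩ {G} = {G} (intersection, +0)
JLNPT@5: {G} ∪ {C} = {C,G} (union, +1)
LP@6: {T} ∪ {A} = {A,T} (union, +1)
LNP@6: {A,T} ∪ {C} = {A,C,T} (union, +1)
JLNP@6: {T} ∩ {A,C,T} = {T} (intersection, +0)
JLNPT@6: {T} ∩ {T} = {T} (intersection, +0)
LP@7: {A} ∪ {C} = {A,C} (union, +1)
LNP@7: {A,C} ∩ {A} = {A} (intersection, +0)
JLNP@7: {C} ∪ {A} = {A,C} (union, +1)
JLNPT@7: {A,C} ∩ {C} = {C} (intersection, +0)
per-site changes: [3, 2, 2, 3, 2, 1, 2, 2]; total = 17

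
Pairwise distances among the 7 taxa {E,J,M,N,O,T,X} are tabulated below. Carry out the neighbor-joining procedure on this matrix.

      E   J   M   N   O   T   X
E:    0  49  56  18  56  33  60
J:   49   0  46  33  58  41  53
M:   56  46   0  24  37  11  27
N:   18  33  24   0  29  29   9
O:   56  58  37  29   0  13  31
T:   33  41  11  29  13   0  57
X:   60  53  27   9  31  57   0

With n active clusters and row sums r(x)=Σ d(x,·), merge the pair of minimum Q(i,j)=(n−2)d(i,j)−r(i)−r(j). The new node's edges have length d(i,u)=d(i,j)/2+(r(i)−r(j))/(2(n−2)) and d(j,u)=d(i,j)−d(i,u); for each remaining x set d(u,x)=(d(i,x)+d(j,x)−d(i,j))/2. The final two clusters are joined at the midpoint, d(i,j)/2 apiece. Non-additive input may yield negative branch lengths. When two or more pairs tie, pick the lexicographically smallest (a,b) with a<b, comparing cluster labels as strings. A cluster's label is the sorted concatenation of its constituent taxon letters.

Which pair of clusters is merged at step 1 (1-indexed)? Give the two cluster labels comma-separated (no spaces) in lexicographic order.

step 1: merge (O,T) at d=13, Q=-343; branch lengths O→21/2, T→5/2; new cluster OT
  updated: d(E,OT)=38, d(J,OT)=43, d(M,OT)=35/2, d(N,OT)=45/2, d(OT,X)=75/2
step 2: merge (M,OT) at d=35/2, Q=-259; branch lengths M→41/4, OT→29/4; new cluster MOT
  updated: d(E,MOT)=153/4, d(J,MOT)=143/4, d(MOT,N)=29/2, d(MOT,X)=47/2
step 3: merge (N,X) at d=9, Q=-193; branch lengths N→-22/3, X→49/3; new cluster NX
  updated: d(E,NX)=69/2, d(J,NX)=77/2, d(MOT,NX)=29/2
step 4: merge (E,J) at d=49, Q=-147; branch lengths E→193/8, J→199/8; new cluster EJ
  updated: d(EJ,MOT)=25/2, d(EJ,NX)=12
step 5: merge (EJ,MOT) at d=25/2, Q=-39; branch lengths EJ→5, MOT→15/2; new cluster EJMOT
  updated: d(EJMOT,NX)=7
step 6: merge (EJMOT,NX) at d=7; branch lengths EJMOT→7/2, NX→7/2; new cluster EJMNOTX
final tree: (((E:193/8,J:199/8):5,(M:41/4,(O:21/2,T:5/2):29/4):15/2):7/2,(N:-22/3,X:49/3):7/2)
total length: 108

O,T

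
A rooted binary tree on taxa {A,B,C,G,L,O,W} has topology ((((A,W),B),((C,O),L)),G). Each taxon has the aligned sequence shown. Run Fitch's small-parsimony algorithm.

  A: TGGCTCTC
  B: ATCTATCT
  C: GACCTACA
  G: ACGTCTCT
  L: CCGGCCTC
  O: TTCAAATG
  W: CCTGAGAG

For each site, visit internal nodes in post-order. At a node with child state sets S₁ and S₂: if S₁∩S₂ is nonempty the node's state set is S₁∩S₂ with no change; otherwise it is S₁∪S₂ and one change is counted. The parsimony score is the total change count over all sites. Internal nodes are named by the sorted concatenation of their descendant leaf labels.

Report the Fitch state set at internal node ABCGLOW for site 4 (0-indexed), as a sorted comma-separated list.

site 0, node AW: A={T} ∪ W={C} → {C,T} (+1)
site 0, node ABW: AW={C,T} ∪ B={A} → {A,C,T} (+1)
site 0, node CO: C={G} ∪ O={T} → {G,T} (+1)
site 0, node CLO: CO={G,T} ∪ L={C} → {C,G,T} (+1)
site 0, node ABCLOW: ABW={A,C,T} ∩ CLO={C,G,T} → {C,T} (+0)
site 0, node ABCGLOW: ABCLOW={C,T} ∪ G={A} → {A,C,T} (+1)
site 1, node AW: A={G} ∪ W={C} → {C,G} (+1)
site 1, node ABW: AW={C,G} ∪ B={T} → {C,G,T} (+1)
site 1, node CO: C={A} ∪ O={T} → {A,T} (+1)
site 1, node CLO: CO={A,T} ∪ L={C} → {A,C,T} (+1)
site 1, node ABCLOW: ABW={C,G,T} ∩ CLO={A,C,T} → {C,T} (+0)
site 1, node ABCGLOW: ABCLOW={C,T} ∩ G={C} → {C} (+0)
site 2, node AW: A={G} ∪ W={T} → {G,T} (+1)
site 2, node ABW: AW={G,T} ∪ B={C} → {C,G,T} (+1)
site 2, node CO: C={C} ∩ O={C} → {C} (+0)
site 2, node CLO: CO={C} ∪ L={G} → {C,G} (+1)
site 2, node ABCLOW: ABW={C,G,T} ∩ CLO={C,G} → {C,G} (+0)
site 2, node ABCGLOW: ABCLOW={C,G} ∩ G={G} → {G} (+0)
site 3, node AW: A={C} ∪ W={G} → {C,G} (+1)
site 3, node ABW: AW={C,G} ∪ B={T} → {C,G,T} (+1)
site 3, node CO: C={C} ∪ O={A} → {A,C} (+1)
site 3, node CLO: CO={A,C} ∪ L={G} → {A,C,G} (+1)
site 3, node ABCLOW: ABW={C,G,T} ∩ CLO={A,C,G} → {C,G} (+0)
site 3, node ABCGLOW: ABCLOW={C,G} ∪ G={T} → {C,G,T} (+1)
site 4, node AW: A={T} ∪ W={A} → {A,T} (+1)
site 4, node ABW: AW={A,T} ∩ B={A} → {A} (+0)
site 4, node CO: C={T} ∪ O={A} → {A,T} (+1)
site 4, node CLO: CO={A,T} ∪ L={C} → {A,C,T} (+1)
site 4, node ABCLOW: ABW={A} ∩ CLO={A,C,T} → {A} (+0)
site 4, node ABCGLOW: ABCLOW={A} ∪ G={C} → {A,C} (+1)
site 5, node AW: A={C} ∪ W={G} → {C,G} (+1)
site 5, node ABW: AW={C,G} ∪ B={T} → {C,G,T} (+1)
site 5, node CO: C={A} ∩ O={A} → {A} (+0)
site 5, node CLO: CO={A} ∪ L={C} → {A,C} (+1)
site 5, node ABCLOW: ABW={C,G,T} ∩ CLO={A,C} → {C} (+0)
site 5, node ABCGLOW: ABCLOW={C} ∪ G={T} → {C,T} (+1)
site 6, node AW: A={T} ∪ W={A} → {A,T} (+1)
site 6, node ABW: AW={A,T} ∪ B={C} → {A,C,T} (+1)
site 6, node CO: C={C} ∪ O={T} → {C,T} (+1)
site 6, node CLO: CO={C,T} ∩ L={T} → {T} (+0)
site 6, node ABCLOW: ABW={A,C,T} ∩ CLO={T} → {T} (+0)
site 6, node ABCGLOW: ABCLOW={T} ∪ G={C} → {C,T} (+1)
site 7, node AW: A={C} ∪ W={G} → {C,G} (+1)
site 7, node ABW: AW={C,G} ∪ B={T} → {C,G,T} (+1)
site 7, node CO: C={A} ∪ O={G} → {A,G} (+1)
site 7, node CLO: CO={A,G} ∪ L={C} → {A,C,G} (+1)
site 7, node ABCLOW: ABW={C,G,T} ∩ CLO={A,C,G} → {C,G} (+0)
site 7, node ABCGLOW: ABCLOW={C,G} ∪ G={T} → {C,G,T} (+1)
per-site changes: [5, 4, 3, 5, 4, 4, 4, 5]; total = 34

A,C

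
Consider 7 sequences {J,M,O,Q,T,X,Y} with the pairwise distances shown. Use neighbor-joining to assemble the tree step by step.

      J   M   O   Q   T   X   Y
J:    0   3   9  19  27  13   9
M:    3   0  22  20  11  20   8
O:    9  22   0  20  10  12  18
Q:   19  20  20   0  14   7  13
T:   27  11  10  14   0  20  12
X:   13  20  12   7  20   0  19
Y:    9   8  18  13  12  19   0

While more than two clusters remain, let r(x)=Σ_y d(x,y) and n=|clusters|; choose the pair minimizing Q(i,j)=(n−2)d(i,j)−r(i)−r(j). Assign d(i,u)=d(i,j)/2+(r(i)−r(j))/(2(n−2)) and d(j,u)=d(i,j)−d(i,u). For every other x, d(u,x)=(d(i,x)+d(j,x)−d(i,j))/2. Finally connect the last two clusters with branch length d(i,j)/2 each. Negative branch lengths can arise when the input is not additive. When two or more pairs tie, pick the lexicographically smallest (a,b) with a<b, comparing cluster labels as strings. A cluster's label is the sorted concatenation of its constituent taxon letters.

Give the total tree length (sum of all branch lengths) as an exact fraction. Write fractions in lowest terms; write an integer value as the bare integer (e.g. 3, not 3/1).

625/16

1. join J+M (d=3, Q=-149) ⇒ JM; edges |J|=11/10, |M|=19/10
  updated: d(JM,O)=14, d(JM,Q)=18, d(JM,T)=35/2, d(JM,X)=15, d(JM,Y)=7
2. join Q+X (d=7, Q=-117) ⇒ QX; edges |Q|=27/8, |X|=29/8
  updated: d(JM,QX)=13, d(O,QX)=25/2, d(QX,T)=27/2, d(QX,Y)=25/2
3. join JM+Y (d=7, Q=-80) ⇒ JMY; edges |JM|=23/6, |Y|=19/6
  updated: d(JMY,O)=25/2, d(JMY,QX)=37/4, d(JMY,T)=45/4
4. join JMY+QX (d=37/4, Q=-199/4) ⇒ JMQXY; edges |JMY|=65/16, |QX|=83/16
  updated: d(JMQXY,O)=63/8, d(JMQXY,T)=31/4
5. join JMQXY+O (d=63/8, Q=-205/8) ⇒ JMOQXY; edges |JMQXY|=45/16, |O|=81/16
  updated: d(JMOQXY,T)=79/16
6. join JMOQXY+T (d=79/16) ⇒ JMOQTXY; edges |JMOQXY|=79/32, |T|=79/32
final tree: (((((J:11/10,M:19/10):23/6,Y:19/6):65/16,(Q:27/8,X:29/8):83/16):45/16,O:81/16):79/32,T:79/32)
total length: 625/16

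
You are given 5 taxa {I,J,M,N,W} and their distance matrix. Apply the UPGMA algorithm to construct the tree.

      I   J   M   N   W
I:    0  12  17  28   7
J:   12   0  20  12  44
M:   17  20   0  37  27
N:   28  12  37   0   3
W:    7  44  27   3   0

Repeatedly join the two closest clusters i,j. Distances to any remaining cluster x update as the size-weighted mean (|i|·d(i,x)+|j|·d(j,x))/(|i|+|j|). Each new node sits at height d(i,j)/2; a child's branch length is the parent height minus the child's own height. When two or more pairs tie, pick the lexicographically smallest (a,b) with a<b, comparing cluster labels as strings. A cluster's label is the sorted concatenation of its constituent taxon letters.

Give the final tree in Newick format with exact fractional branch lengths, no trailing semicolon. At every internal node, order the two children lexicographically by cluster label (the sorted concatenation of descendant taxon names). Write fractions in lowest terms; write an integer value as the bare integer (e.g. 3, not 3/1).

step 1: merge (N,W) at d=3; branch lengths N→3/2, W→3/2; new cluster NW
  updated: d(I,NW)=35/2, d(J,NW)=28, d(M,NW)=32
step 2: merge (I,J) at d=12; branch lengths I→6, J→6; new cluster IJ
  updated: d(IJ,M)=37/2, d(IJ,NW)=91/4
step 3: merge (IJ,M) at d=37/2; branch lengths IJ→13/4, M→37/4; new cluster IJM
  updated: d(IJM,NW)=155/6
step 4: merge (IJM,NW) at d=155/6; branch lengths IJM→11/3, NW→137/12; new cluster IJMNW
final tree: (((I:6,J:6):13/4,M:37/4):11/3,(N:3/2,W:3/2):137/12)
total length: 511/12

(((I:6,J:6):13/4,M:37/4):11/3,(N:3/2,W:3/2):137/12)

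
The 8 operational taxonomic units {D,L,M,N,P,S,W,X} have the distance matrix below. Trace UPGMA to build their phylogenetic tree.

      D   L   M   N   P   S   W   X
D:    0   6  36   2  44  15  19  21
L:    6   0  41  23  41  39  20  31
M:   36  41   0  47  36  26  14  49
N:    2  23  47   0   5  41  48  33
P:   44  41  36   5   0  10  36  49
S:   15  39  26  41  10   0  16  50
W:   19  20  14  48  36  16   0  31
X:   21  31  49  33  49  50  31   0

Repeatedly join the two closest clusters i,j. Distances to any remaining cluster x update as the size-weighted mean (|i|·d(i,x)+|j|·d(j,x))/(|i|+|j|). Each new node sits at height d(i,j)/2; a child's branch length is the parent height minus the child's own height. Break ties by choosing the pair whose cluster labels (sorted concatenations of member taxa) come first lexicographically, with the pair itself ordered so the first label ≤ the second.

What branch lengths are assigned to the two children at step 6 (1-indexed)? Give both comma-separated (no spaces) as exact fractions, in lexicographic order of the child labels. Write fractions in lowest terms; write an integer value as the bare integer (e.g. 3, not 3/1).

iteration 1: select D,N (d=2); attach at lengths (1, 1); label the merged cluster DN
  updated: d(DN,L)=29/2, d(DN,M)=83/2, d(DN,P)=49/2, d(DN,S)=28, d(DN,W)=67/2, d(DN,X)=27
iteration 2: select P,S (d=10); attach at lengths (5, 5); label the merged cluster PS
  updated: d(DN,PS)=105/4, d(L,PS)=40, d(M,PS)=31, d(PS,W)=26, d(PS,X)=99/2
iteration 3: select M,W (d=14); attach at lengths (7, 7); label the merged cluster MW
  updated: d(DN,MW)=75/2, d(L,MW)=61/2, d(MW,PS)=57/2, d(MW,X)=40
iteration 4: select DN,L (d=29/2); attach at lengths (25/4, 29/4); label the merged cluster DLN
  updated: d(DLN,MW)=211/6, d(DLN,PS)=185/6, d(DLN,X)=85/3
iteration 5: select DLN,X (d=85/3); attach at lengths (83/12, 85/6); label the merged cluster DLNX
  updated: d(DLNX,MW)=291/8, d(DLNX,PS)=71/2
iteration 6: select MW,PS (d=57/2); attach at lengths (29/4, 37/4); label the merged cluster MPSW
  updated: d(DLNX,MPSW)=575/16
iteration 7: select DLNX,MPSW (d=575/16); attach at lengths (365/96, 119/32); label the merged cluster DLMNPSWX
final tree: ((((D:1,N:1):25/4,L:29/4):83/12,X:85/6):365/96,((M:7,W:7):29/4,(P:5,S:5):37/4):119/32)
total length: 4061/48

29/4,37/4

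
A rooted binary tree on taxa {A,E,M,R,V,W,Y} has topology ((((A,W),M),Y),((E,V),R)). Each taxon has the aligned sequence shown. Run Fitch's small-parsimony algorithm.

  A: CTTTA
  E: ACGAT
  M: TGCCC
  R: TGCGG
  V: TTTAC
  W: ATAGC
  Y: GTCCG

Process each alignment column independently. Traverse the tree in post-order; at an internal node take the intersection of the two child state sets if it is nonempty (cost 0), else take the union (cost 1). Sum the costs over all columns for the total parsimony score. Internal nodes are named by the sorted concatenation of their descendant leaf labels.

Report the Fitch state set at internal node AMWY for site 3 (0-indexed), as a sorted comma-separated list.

C

site 0, node AW: A={C} ∪ W={A} → {A,C} (+1)
site 0, node AMW: AW={A,C} ∪ M={T} → {A,C,T} (+1)
site 0, node AMWY: AMW={A,C,T} ∪ Y={G} → {A,C,G,T} (+1)
site 0, node EV: E={A} ∪ V={T} → {A,T} (+1)
site 0, node ERV: EV={A,T} ∩ R={T} → {T} (+0)
site 0, node AEMRVWY: AMWY={A,C,G,T} ∩ ERV={T} → {T} (+0)
site 1, node AW: A={T} ∩ W={T} → {T} (+0)
site 1, node AMW: AW={T} ∪ M={G} → {G,T} (+1)
site 1, node AMWY: AMW={G,T} ∩ Y={T} → {T} (+0)
site 1, node EV: E={C} ∪ V={T} → {C,T} (+1)
site 1, node ERV: EV={C,T} ∪ R={G} → {C,G,T} (+1)
site 1, node AEMRVWY: AMWY={T} ∩ ERV={C,G,T} → {T} (+0)
site 2, node AW: A={T} ∪ W={A} → {A,T} (+1)
site 2, node AMW: AW={A,T} ∪ M={C} → {A,C,T} (+1)
site 2, node AMWY: AMW={A,C,T} ∩ Y={C} → {C} (+0)
site 2, node EV: E={G} ∪ V={T} → {G,T} (+1)
site 2, node ERV: EV={G,T} ∪ R={C} → {C,G,T} (+1)
site 2, node AEMRVWY: AMWY={C} ∩ ERV={C,G,T} → {C} (+0)
site 3, node AW: A={T} ∪ W={G} → {G,T} (+1)
site 3, node AMW: AW={G,T} ∪ M={C} → {C,G,T} (+1)
site 3, node AMWY: AMW={C,G,T} ∩ Y={C} → {C} (+0)
site 3, node EV: E={A} ∩ V={A} → {A} (+0)
site 3, node ERV: EV={A} ∪ R={G} → {A,G} (+1)
site 3, node AEMRVWY: AMWY={C} ∪ ERV={A,G} → {A,C,G} (+1)
site 4, node AW: A={A} ∪ W={C} → {A,C} (+1)
site 4, node AMW: AW={A,C} ∩ M={C} → {C} (+0)
site 4, node AMWY: AMW={C} ∪ Y={G} → {C,G} (+1)
site 4, node EV: E={T} ∪ V={C} → {C,T} (+1)
site 4, node ERV: EV={C,T} ∪ R={G} → {C,G,T} (+1)
site 4, node AEMRVWY: AMWY={C,G} ∩ ERV={C,G,T} → {C,G} (+0)
per-site changes: [4, 3, 4, 4, 4]; total = 19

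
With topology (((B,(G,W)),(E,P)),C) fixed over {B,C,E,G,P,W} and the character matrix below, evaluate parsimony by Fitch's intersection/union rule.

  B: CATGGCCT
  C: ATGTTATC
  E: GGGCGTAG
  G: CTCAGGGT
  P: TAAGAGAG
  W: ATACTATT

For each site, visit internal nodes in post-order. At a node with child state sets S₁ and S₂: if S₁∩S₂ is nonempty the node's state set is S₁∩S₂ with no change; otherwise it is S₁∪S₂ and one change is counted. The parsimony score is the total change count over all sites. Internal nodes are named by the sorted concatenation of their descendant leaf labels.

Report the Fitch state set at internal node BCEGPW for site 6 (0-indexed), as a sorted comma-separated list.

site 0, node GW: G={C} ∪ W={A} → {A,C} (+1)
site 0, node BGW: B={C} ∩ GW={A,C} → {C} (+0)
site 0, node EP: E={G} ∪ P={T} → {G,T} (+1)
site 0, node BEGPW: BGW={C} ∪ EP={G,T} → {C,G,T} (+1)
site 0, node BCEGPW: BEGPW={C,G,T} ∪ C={A} → {A,C,G,T} (+1)
site 1, node GW: G={T} ∩ W={T} → {T} (+0)
site 1, node BGW: B={A} ∪ GW={T} → {A,T} (+1)
site 1, node EP: E={G} ∪ P={A} → {A,G} (+1)
site 1, node BEGPW: BGW={A,T} ∩ EP={A,G} → {A} (+0)
site 1, node BCEGPW: BEGPW={A} ∪ C={T} → {A,T} (+1)
site 2, node GW: G={C} ∪ W={A} → {A,C} (+1)
site 2, node BGW: B={T} ∪ GW={A,C} → {A,C,T} (+1)
site 2, node EP: E={G} ∪ P={A} → {A,G} (+1)
site 2, node BEGPW: BGW={A,C,T} ∩ EP={A,G} → {A} (+0)
site 2, node BCEGPW: BEGPW={A} ∪ C={G} → {A,G} (+1)
site 3, node GW: G={A} ∪ W={C} → {A,C} (+1)
site 3, node BGW: B={G} ∪ GW={A,C} → {A,C,G} (+1)
site 3, node EP: E={C} ∪ P={G} → {C,G} (+1)
site 3, node BEGPW: BGW={A,C,G} ∩ EP={C,G} → {C,G} (+0)
site 3, node BCEGPW: BEGPW={C,G} ∪ C={T} → {C,G,T} (+1)
site 4, node GW: G={G} ∪ W={T} → {G,T} (+1)
site 4, node BGW: B={G} ∩ GW={G,T} → {G} (+0)
site 4, node EP: E={G} ∪ P={A} → {A,G} (+1)
site 4, node BEGPW: BGW={G} ∩ EP={A,G} → {G} (+0)
site 4, node BCEGPW: BEGPW={G} ∪ C={T} → {G,T} (+1)
site 5, node GW: G={G} ∪ W={A} → {A,G} (+1)
site 5, node BGW: B={C} ∪ GW={A,G} → {A,C,G} (+1)
site 5, node EP: E={T} ∪ P={G} → {G,T} (+1)
site 5, node BEGPW: BGW={A,C,G} ∩ EP={G,T} → {G} (+0)
site 5, node BCEGPW: BEGPW={G} ∪ C={A} → {A,G} (+1)
site 6, node GW: G={G} ∪ W={T} → {G,T} (+1)
site 6, node BGW: B={C} ∪ GW={G,T} → {C,G,T} (+1)
site 6, node EP: E={A} ∩ P={A} → {A} (+0)
site 6, node BEGPW: BGW={C,G,T} ∪ EP={A} → {A,C,G,T} (+1)
site 6, node BCEGPW: BEGPW={A,C,G,T} ∩ C={T} → {T} (+0)
site 7, node GW: G={T} ∩ W={T} → {T} (+0)
site 7, node BGW: B={T} ∩ GW={T} → {T} (+0)
site 7, node EP: E={G} ∩ P={G} → {G} (+0)
site 7, node BEGPW: BGW={T} ∪ EP={G} → {G,T} (+1)
site 7, node BCEGPW: BEGPW={G,T} ∪ C={C} → {C,G,T} (+1)
per-site changes: [4, 3, 4, 4, 3, 4, 3, 2]; total = 27

T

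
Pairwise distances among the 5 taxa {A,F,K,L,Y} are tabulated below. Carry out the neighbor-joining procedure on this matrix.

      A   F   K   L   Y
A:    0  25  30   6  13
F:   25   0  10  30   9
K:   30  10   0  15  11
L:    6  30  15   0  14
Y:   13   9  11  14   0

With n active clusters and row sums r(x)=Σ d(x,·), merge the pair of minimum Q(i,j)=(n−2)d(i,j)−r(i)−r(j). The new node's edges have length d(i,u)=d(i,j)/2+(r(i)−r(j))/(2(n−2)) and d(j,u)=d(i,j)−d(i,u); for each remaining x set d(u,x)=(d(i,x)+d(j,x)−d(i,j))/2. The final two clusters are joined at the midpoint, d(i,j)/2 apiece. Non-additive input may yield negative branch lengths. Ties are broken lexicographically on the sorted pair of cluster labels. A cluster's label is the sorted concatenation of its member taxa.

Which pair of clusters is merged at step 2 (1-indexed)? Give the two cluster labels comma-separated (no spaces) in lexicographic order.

step 1: merge (A,L) at d=6, Q=-121; branch lengths A→9/2, L→3/2; new cluster AL
  updated: d(AL,F)=49/2, d(AL,K)=39/2, d(AL,Y)=21/2
step 2: merge (AL,Y) at d=21/2, Q=-64; branch lengths AL→45/4, Y→-3/4; new cluster ALY
  updated: d(ALY,F)=23/2, d(ALY,K)=10
step 3: merge (ALY,F) at d=23/2, Q=-63/2; branch lengths ALY→23/4, F→23/4; new cluster AFLY
  updated: d(AFLY,K)=17/4
step 4: merge (AFLY,K) at d=17/4; branch lengths AFLY→17/8, K→17/8; new cluster AFKLY
final tree: ((((A:9/2,L:3/2):45/4,Y:-3/4):23/4,F:23/4):17/8,K:17/8)
total length: 129/4

AL,Y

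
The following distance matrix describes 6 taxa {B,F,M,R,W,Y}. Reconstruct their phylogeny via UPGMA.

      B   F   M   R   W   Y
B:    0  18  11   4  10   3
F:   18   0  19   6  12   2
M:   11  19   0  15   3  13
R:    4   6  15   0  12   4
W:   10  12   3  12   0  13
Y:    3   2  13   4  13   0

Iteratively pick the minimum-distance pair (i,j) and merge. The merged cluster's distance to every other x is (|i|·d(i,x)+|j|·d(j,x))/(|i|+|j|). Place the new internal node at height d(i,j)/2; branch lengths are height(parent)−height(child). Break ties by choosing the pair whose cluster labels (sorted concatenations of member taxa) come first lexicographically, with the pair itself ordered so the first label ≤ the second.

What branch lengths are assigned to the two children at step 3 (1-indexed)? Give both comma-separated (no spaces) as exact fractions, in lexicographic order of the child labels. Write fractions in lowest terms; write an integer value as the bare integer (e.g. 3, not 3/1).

2,2

1. join F+Y (d=2) ⇒ FY; edges |F|=1, |Y|=1
  updated: d(B,FY)=21/2, d(FY,M)=16, d(FY,R)=5, d(FY,W)=25/2
2. join M+W (d=3) ⇒ MW; edges |M|=3/2, |W|=3/2
  updated: d(B,MW)=21/2, d(FY,MW)=57/4, d(MW,R)=27/2
3. join B+R (d=4) ⇒ BR; edges |B|=2, |R|=2
  updated: d(BR,FY)=31/4, d(BR,MW)=12
4. join BR+FY (d=31/4) ⇒ BFRY; edges |BR|=15/8, |FY|=23/8
  updated: d(BFRY,MW)=105/8
5. join BFRY+MW (d=105/8) ⇒ BFMRWY; edges |BFRY|=43/16, |MW|=81/16
final tree: (((B:2,R:2):15/8,(F:1,Y:1):23/8):43/16,(M:3/2,W:3/2):81/16)
total length: 43/2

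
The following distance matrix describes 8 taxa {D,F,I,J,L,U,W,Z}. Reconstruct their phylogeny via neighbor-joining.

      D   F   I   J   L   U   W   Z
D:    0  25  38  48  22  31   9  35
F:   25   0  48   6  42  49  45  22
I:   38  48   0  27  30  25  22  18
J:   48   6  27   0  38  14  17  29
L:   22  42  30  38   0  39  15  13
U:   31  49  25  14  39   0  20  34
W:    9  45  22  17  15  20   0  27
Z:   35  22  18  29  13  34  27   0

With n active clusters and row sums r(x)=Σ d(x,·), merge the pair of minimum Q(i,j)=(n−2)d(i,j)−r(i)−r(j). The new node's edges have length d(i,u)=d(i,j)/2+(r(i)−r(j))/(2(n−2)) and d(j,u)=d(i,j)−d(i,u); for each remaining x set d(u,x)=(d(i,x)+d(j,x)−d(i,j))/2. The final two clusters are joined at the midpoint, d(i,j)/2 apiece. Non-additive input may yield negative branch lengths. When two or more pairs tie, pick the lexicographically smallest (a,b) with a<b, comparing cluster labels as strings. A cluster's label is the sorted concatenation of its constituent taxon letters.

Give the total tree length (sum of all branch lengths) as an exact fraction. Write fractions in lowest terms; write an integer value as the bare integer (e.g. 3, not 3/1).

1. join F+J (d=6, Q=-380) ⇒ FJ; edges |F|=47/6, |J|=-11/6
  updated: d(D,FJ)=67/2, d(FJ,I)=69/2, d(FJ,L)=37, d(FJ,U)=57/2, d(FJ,W)=28, d(FJ,Z)=45/2
2. join D+W (d=9, Q=-489/2) ⇒ DW; edges |D|=37/4, |W|=-1/4
  updated: d(DW,FJ)=105/4, d(DW,I)=51/2, d(DW,L)=14, d(DW,U)=21, d(DW,Z)=53/2
3. join L+Z (d=13, Q=-195) ⇒ LZ; edges |L|=71/8, |Z|=33/8
  updated: d(DW,LZ)=55/4, d(FJ,LZ)=93/4, d(I,LZ)=35/2, d(LZ,U)=30
4. join I+LZ (d=35/2, Q=-269/2) ⇒ ILZ; edges |I|=47/4, |LZ|=23/4
  updated: d(DW,ILZ)=87/8, d(FJ,ILZ)=161/8, d(ILZ,U)=75/4
5. join DW+ILZ (d=87/8, Q=-689/8) ⇒ DILWZ; edges |DW|=241/32, |ILZ|=107/32
  updated: d(DILWZ,FJ)=71/4, d(DILWZ,U)=231/16
6. join DILWZ+FJ (d=71/4, Q=-971/16) ⇒ DFIJLWZ; edges |DILWZ|=59/32, |FJ|=509/32
  updated: d(DFIJLWZ,U)=403/32
7. join DFIJLWZ+U (d=403/32) ⇒ DFIJLUWZ; edges |DFIJLWZ|=403/64, |U|=403/64
final tree: ((((D:37/4,W:-1/4):241/32,(I:47/4,(L:71/8,Z:33/8):23/4):107/32):59/32,(F:47/6,J:-11/6):509/32):403/64,U:403/64)
total length: 2775/32

2775/32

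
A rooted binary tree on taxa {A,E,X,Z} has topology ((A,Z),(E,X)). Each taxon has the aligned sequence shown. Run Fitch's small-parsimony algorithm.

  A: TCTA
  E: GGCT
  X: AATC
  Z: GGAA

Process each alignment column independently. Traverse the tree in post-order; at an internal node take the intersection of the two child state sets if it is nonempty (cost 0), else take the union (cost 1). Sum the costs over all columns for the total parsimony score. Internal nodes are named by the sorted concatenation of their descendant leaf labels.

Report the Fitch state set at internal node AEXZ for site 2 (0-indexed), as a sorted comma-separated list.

AZ@0: {T} ∪ {G} = {G,T} (union, +1)
EX@0: {G} ∪ {A} = {A,G} (union, +1)
AEXZ@0: {G,T} ∩ {A,G} = {G} (intersection, +0)
AZ@1: {C} ∪ {G} = {C,G} (union, +1)
EX@1: {G} ∪ {A} = {A,G} (union, +1)
AEXZ@1: {C,G} ∩ {A,G} = {G} (intersection, +0)
AZ@2: {T} ∪ {A} = {A,T} (union, +1)
EX@2: {C} ∪ {T} = {C,T} (union, +1)
AEXZ@2: {A,T} ∩ {C,T} = {T} (intersection, +0)
AZ@3: {A} ∩ {A} = {A} (intersection, +0)
EX@3: {T} ∪ {C} = {C,T} (union, +1)
AEXZ@3: {A} ∪ {C,T} = {A,C,T} (union, +1)
per-site changes: [2, 2, 2, 2]; total = 8

T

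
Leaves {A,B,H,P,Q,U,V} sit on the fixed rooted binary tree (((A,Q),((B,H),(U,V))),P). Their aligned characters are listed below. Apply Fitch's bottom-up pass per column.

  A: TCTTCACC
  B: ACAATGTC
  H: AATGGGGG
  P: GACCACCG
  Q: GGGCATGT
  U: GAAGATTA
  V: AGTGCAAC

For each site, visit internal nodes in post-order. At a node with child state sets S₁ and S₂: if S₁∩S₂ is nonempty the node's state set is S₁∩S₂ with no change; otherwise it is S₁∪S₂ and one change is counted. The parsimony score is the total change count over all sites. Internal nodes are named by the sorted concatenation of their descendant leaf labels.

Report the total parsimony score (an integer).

AQ@0: {T} ∪ {G} = {G,T} (union, +1)
BH@0: {A} ∩ {A} = {A} (intersection, +0)
UV@0: {G} ∪ {A} = {A,G} (union, +1)
BHUV@0: {A} ∩ {A,G} = {A} (intersection, +0)
ABHQUV@0: {G,T} ∪ {A} = {A,G,T} (union, +1)
ABHPQUV@0: {A,G,T} ∩ {G} = {G} (intersection, +0)
AQ@1: {C} ∪ {G} = {C,G} (union, +1)
BH@1: {C} ∪ {A} = {A,C} (union, +1)
UV@1: {A} ∪ {G} = {A,G} (union, +1)
BHUV@1: {A,C} ∩ {A,G} = {A} (intersection, +0)
ABHQUV@1: {C,G} ∪ {A} = {A,C,G} (union, +1)
ABHPQUV@1: {A,C,G} ∩ {A} = {A} (intersection, +0)
AQ@2: {T} ∪ {G} = {G,T} (union, +1)
BH@2: {A} ∪ {T} = {A,T} (union, +1)
UV@2: {A} ∪ {T} = {A,T} (union, +1)
BHUV@2: {A,T} ∩ {A,T} = {A,T} (intersection, +0)
ABHQUV@2: {G,T} ∩ {A,T} = {T} (intersection, +0)
ABHPQUV@2: {T} ∪ {C} = {C,T} (union, +1)
AQ@3: {T} ∪ {C} = {C,T} (union, +1)
BH@3: {A} ∪ {G} = {A,G} (union, +1)
UV@3: {G} ∩ {G} = {G} (intersection, +0)
BHUV@3: {A,G} ∩ {G} = {G} (intersection, +0)
ABHQUV@3: {C,T} ∪ {G} = {C,G,T} (union, +1)
ABHPQUV@3: {C,G,T} ∩ {C} = {C} (intersection, +0)
AQ@4: {C} ∪ {A} = {A,C} (union, +1)
BH@4: {T} ∪ {G} = {G,T} (union, +1)
UV@4: {A} ∪ {C} = {A,C} (union, +1)
BHUV@4: {G,T} ∪ {A,C} = {A,C,G,T} (union, +1)
ABHQUV@4: {A,C} ∩ {A,C,G,T} = {A,C} (intersection, +0)
ABHPQUV@4: {A,C} ∩ {A} = {A} (intersection, +0)
AQ@5: {A} ∪ {T} = {A,T} (union, +1)
BH@5: {G} ∩ {G} = {G} (intersection, +0)
UV@5: {T} ∪ {A} = {A,T} (union, +1)
BHUV@5: {G} ∪ {A,T} = {A,G,T} (union, +1)
ABHQUV@5: {A,T} ∩ {A,G,T} = {A,T} (intersection, +0)
ABHPQUV@5: {A,T} ∪ {C} = {A,C,T} (union, +1)
AQ@6: {C} ∪ {G} = {C,G} (union, +1)
BH@6: {T} ∪ {G} = {G,T} (union, +1)
UV@6: {T} ∪ {A} = {A,T} (union, +1)
BHUV@6: {G,T} ∩ {A,T} = {T} (intersection, +0)
ABHQUV@6: {C,G} ∪ {T} = {C,G,T} (union, +1)
ABHPQUV@6: {C,G,T} ∩ {C} = {C} (intersection, +0)
AQ@7: {C} ∪ {T} = {C,T} (union, +1)
BH@7: {C} ∪ {G} = {C,G} (union, +1)
UV@7: {A} ∪ {C} = {A,C} (union, +1)
BHUV@7: {C,G} ∩ {A,C} = {C} (intersection, +0)
ABHQUV@7: {C,T} ∩ {C} = {C} (intersection, +0)
ABHPQUV@7: {C} ∪ {G} = {C,G} (union, +1)
per-site changes: [3, 4, 4, 3, 4, 4, 4, 4]; total = 30

30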